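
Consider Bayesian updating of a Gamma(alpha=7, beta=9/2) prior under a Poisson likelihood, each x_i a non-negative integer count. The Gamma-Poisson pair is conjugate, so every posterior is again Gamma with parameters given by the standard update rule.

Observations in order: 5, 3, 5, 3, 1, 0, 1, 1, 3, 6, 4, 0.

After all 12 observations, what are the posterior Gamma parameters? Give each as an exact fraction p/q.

obs 1: x=5 → posterior Gamma(12, 11/2)
obs 2: x=3 → posterior Gamma(15, 13/2)
obs 3: x=5 → posterior Gamma(20, 15/2)
obs 4: x=3 → posterior Gamma(23, 17/2)
obs 5: x=1 → posterior Gamma(24, 19/2)
obs 6: x=0 → posterior Gamma(24, 21/2)
obs 7: x=1 → posterior Gamma(25, 23/2)
obs 8: x=1 → posterior Gamma(26, 25/2)
obs 9: x=3 → posterior Gamma(29, 27/2)
obs 10: x=6 → posterior Gamma(35, 29/2)
obs 11: x=4 → posterior Gamma(39, 31/2)
obs 12: x=0 → posterior Gamma(39, 33/2)

alpha=39, beta=33/2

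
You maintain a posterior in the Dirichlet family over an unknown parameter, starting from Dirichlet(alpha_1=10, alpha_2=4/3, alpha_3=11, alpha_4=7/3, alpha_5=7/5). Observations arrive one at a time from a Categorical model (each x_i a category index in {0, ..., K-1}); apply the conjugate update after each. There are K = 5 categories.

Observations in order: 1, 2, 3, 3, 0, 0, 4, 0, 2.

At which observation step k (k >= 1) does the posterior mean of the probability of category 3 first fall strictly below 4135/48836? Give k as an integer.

obs 1: x=1 → posterior Dirichlet(10, 7/3, 11, 7/3, 7/5)
obs 2: x=2 → posterior Dirichlet(10, 7/3, 12, 7/3, 7/5)
obs 3: x=3 → posterior Dirichlet(10, 7/3, 12, 10/3, 7/5)
obs 4: x=3 → posterior Dirichlet(10, 7/3, 12, 13/3, 7/5)
obs 5: x=0 → posterior Dirichlet(11, 7/3, 12, 13/3, 7/5)
obs 6: x=0 → posterior Dirichlet(12, 7/3, 12, 13/3, 7/5)
obs 7: x=4 → posterior Dirichlet(12, 7/3, 12, 13/3, 12/5)
obs 8: x=0 → posterior Dirichlet(13, 7/3, 12, 13/3, 12/5)
obs 9: x=2 → posterior Dirichlet(13, 7/3, 13, 13/3, 12/5)

k = 2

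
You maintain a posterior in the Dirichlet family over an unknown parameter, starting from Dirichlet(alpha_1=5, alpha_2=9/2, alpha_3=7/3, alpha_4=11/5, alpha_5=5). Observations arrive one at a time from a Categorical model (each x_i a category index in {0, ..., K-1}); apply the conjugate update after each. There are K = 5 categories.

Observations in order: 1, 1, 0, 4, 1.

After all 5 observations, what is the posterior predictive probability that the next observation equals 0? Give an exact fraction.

obs 1: x=1 → posterior Dirichlet(5, 11/2, 7/3, 11/5, 5)
obs 2: x=1 → posterior Dirichlet(5, 13/2, 7/3, 11/5, 5)
obs 3: x=0 → posterior Dirichlet(6, 13/2, 7/3, 11/5, 5)
obs 4: x=4 → posterior Dirichlet(6, 13/2, 7/3, 11/5, 6)
obs 5: x=1 → posterior Dirichlet(6, 15/2, 7/3, 11/5, 6)

180/721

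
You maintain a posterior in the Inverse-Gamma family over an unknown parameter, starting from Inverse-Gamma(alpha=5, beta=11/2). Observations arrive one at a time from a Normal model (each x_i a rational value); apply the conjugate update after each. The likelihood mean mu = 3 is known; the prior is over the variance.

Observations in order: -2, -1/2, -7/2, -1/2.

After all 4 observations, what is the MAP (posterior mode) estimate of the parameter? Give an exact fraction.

411/64

obs 1: x=-2 → posterior Inverse-Gamma(11/2, 18)
obs 2: x=-1/2 → posterior Inverse-Gamma(6, 193/8)
obs 3: x=-7/2 → posterior Inverse-Gamma(13/2, 181/4)
obs 4: x=-1/2 → posterior Inverse-Gamma(7, 411/8)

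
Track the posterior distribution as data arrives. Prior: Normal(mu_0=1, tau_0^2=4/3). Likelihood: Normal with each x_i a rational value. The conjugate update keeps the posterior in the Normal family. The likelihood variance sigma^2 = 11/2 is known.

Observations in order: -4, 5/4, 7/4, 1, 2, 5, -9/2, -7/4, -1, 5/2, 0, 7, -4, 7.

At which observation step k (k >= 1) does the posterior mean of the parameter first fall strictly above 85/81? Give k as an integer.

obs 1: x=-4 → posterior Normal(1/41, 44/41)
obs 2: x=5/4 → posterior Normal(11/49, 44/49)
obs 3: x=7/4 → posterior Normal(25/57, 44/57)
obs 4: x=1 → posterior Normal(33/65, 44/65)
obs 5: x=2 → posterior Normal(49/73, 44/73)
obs 6: x=5 → posterior Normal(89/81, 44/81)
obs 7: x=-9/2 → posterior Normal(53/89, 44/89)
obs 8: x=-7/4 → posterior Normal(39/97, 44/97)
obs 9: x=-1 → posterior Normal(31/105, 44/105)
obs 10: x=5/2 → posterior Normal(51/113, 44/113)
obs 11: x=0 → posterior Normal(51/121, 4/11)
obs 12: x=7 → posterior Normal(107/129, 44/129)
obs 13: x=-4 → posterior Normal(75/137, 44/137)
obs 14: x=7 → posterior Normal(131/145, 44/145)

k = 6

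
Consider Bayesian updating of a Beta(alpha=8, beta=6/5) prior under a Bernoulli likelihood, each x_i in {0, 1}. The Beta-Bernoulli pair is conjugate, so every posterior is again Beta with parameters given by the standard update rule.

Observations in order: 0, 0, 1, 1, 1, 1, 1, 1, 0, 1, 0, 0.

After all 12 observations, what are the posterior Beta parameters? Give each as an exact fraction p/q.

alpha=15, beta=31/5

obs 1: x=0 → posterior Beta(8, 11/5)
obs 2: x=0 → posterior Beta(8, 16/5)
obs 3: x=1 → posterior Beta(9, 16/5)
obs 4: x=1 → posterior Beta(10, 16/5)
obs 5: x=1 → posterior Beta(11, 16/5)
obs 6: x=1 → posterior Beta(12, 16/5)
obs 7: x=1 → posterior Beta(13, 16/5)
obs 8: x=1 → posterior Beta(14, 16/5)
obs 9: x=0 → posterior Beta(14, 21/5)
obs 10: x=1 → posterior Beta(15, 21/5)
obs 11: x=0 → posterior Beta(15, 26/5)
obs 12: x=0 → posterior Beta(15, 31/5)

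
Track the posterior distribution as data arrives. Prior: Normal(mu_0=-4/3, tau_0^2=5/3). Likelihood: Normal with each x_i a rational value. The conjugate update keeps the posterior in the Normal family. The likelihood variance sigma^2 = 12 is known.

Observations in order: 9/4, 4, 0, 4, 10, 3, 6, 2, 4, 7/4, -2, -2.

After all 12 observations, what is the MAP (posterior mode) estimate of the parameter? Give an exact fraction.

obs 1: x=9/4 → posterior Normal(-147/164, 60/41)
obs 2: x=4 → posterior Normal(-67/184, 30/23)
obs 3: x=0 → posterior Normal(-67/204, 20/17)
obs 4: x=4 → posterior Normal(13/224, 15/14)
obs 5: x=10 → posterior Normal(213/244, 60/61)
obs 6: x=3 → posterior Normal(91/88, 10/11)
obs 7: x=6 → posterior Normal(393/284, 60/71)
obs 8: x=2 → posterior Normal(433/304, 15/19)
obs 9: x=4 → posterior Normal(19/12, 20/27)
obs 10: x=7/4 → posterior Normal(137/86, 30/43)
obs 11: x=-2 → posterior Normal(127/91, 60/91)
obs 12: x=-2 → posterior Normal(39/32, 5/8)

39/32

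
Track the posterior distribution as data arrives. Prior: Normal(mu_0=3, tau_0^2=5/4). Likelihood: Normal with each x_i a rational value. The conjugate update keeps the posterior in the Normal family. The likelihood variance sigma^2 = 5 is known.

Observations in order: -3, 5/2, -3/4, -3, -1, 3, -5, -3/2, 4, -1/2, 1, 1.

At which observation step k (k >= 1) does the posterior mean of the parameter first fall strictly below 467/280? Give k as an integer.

obs 1: x=-3 → posterior Normal(9/5, 1)
obs 2: x=5/2 → posterior Normal(23/12, 5/6)
obs 3: x=-3/4 → posterior Normal(43/28, 5/7)
obs 4: x=-3 → posterior Normal(31/32, 5/8)
obs 5: x=-1 → posterior Normal(3/4, 5/9)
obs 6: x=3 → posterior Normal(39/40, 1/2)
obs 7: x=-5 → posterior Normal(19/44, 5/11)
obs 8: x=-3/2 → posterior Normal(13/48, 5/12)
obs 9: x=4 → posterior Normal(29/52, 5/13)
obs 10: x=-1/2 → posterior Normal(27/56, 5/14)
obs 11: x=1 → posterior Normal(31/60, 1/3)
obs 12: x=1 → posterior Normal(35/64, 5/16)

k = 3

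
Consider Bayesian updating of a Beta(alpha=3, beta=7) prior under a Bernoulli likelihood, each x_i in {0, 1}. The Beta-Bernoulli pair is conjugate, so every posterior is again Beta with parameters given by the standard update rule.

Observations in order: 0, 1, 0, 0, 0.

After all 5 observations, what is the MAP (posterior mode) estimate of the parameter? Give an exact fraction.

obs 1: x=0 → posterior Beta(3, 8)
obs 2: x=1 → posterior Beta(4, 8)
obs 3: x=0 → posterior Beta(4, 9)
obs 4: x=0 → posterior Beta(4, 10)
obs 5: x=0 → posterior Beta(4, 11)

3/13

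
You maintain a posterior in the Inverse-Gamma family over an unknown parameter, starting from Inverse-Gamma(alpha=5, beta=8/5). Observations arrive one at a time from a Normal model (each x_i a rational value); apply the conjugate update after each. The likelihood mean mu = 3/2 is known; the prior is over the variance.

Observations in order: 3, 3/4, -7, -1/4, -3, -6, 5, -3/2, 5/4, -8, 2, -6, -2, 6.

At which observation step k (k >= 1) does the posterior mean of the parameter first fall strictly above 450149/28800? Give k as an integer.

obs 1: x=3 → posterior Inverse-Gamma(11/2, 109/40)
obs 2: x=3/4 → posterior Inverse-Gamma(6, 481/160)
obs 3: x=-7 → posterior Inverse-Gamma(13/2, 6261/160)
obs 4: x=-1/4 → posterior Inverse-Gamma(7, 3253/80)
obs 5: x=-3 → posterior Inverse-Gamma(15/2, 4063/80)
obs 6: x=-6 → posterior Inverse-Gamma(8, 6313/80)
obs 7: x=5 → posterior Inverse-Gamma(17/2, 6803/80)
obs 8: x=-3/2 → posterior Inverse-Gamma(9, 7163/80)
obs 9: x=5/4 → posterior Inverse-Gamma(19/2, 14331/160)
obs 10: x=-8 → posterior Inverse-Gamma(10, 21551/160)
obs 11: x=2 → posterior Inverse-Gamma(21/2, 21571/160)
obs 12: x=-6 → posterior Inverse-Gamma(11, 26071/160)
obs 13: x=-2 → posterior Inverse-Gamma(23/2, 27051/160)
obs 14: x=6 → posterior Inverse-Gamma(12, 28671/160)

k = 12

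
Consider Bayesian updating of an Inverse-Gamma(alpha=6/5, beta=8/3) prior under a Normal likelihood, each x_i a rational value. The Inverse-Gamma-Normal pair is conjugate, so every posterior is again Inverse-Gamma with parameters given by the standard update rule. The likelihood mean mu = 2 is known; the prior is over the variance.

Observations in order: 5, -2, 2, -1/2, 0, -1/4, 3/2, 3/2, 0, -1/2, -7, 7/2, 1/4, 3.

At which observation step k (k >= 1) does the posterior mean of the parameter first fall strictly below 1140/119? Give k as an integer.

obs 1: x=5 → posterior Inverse-Gamma(17/10, 43/6)
obs 2: x=-2 → posterior Inverse-Gamma(11/5, 91/6)
obs 3: x=2 → posterior Inverse-Gamma(27/10, 91/6)
obs 4: x=-1/2 → posterior Inverse-Gamma(16/5, 439/24)
obs 5: x=0 → posterior Inverse-Gamma(37/10, 487/24)
obs 6: x=-1/4 → posterior Inverse-Gamma(21/5, 2191/96)
obs 7: x=3/2 → posterior Inverse-Gamma(47/10, 2203/96)
obs 8: x=3/2 → posterior Inverse-Gamma(26/5, 2215/96)
obs 9: x=0 → posterior Inverse-Gamma(57/10, 2407/96)
obs 10: x=-1/2 → posterior Inverse-Gamma(31/5, 2707/96)
obs 11: x=-7 → posterior Inverse-Gamma(67/10, 6595/96)
obs 12: x=7/2 → posterior Inverse-Gamma(36/5, 6703/96)
obs 13: x=1/4 → posterior Inverse-Gamma(77/10, 3425/48)
obs 14: x=3 → posterior Inverse-Gamma(41/5, 3449/48)

k = 3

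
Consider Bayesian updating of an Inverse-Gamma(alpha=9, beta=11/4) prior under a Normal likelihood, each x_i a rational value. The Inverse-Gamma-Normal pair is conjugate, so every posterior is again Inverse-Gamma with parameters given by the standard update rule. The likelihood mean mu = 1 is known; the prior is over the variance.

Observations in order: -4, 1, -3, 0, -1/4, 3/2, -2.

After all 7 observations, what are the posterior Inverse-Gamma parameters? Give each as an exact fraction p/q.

alpha=25/2, beta=933/32

obs 1: x=-4 → posterior Inverse-Gamma(19/2, 61/4)
obs 2: x=1 → posterior Inverse-Gamma(10, 61/4)
obs 3: x=-3 → posterior Inverse-Gamma(21/2, 93/4)
obs 4: x=0 → posterior Inverse-Gamma(11, 95/4)
obs 5: x=-1/4 → posterior Inverse-Gamma(23/2, 785/32)
obs 6: x=3/2 → posterior Inverse-Gamma(12, 789/32)
obs 7: x=-2 → posterior Inverse-Gamma(25/2, 933/32)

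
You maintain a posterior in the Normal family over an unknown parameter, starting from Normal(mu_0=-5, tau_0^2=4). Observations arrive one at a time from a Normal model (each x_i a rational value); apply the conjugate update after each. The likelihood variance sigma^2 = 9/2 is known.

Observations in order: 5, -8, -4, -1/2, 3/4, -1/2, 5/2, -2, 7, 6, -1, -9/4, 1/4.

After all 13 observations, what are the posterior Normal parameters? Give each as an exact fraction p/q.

obs 1: x=5 → posterior Normal(-5/17, 36/17)
obs 2: x=-8 → posterior Normal(-69/25, 36/25)
obs 3: x=-4 → posterior Normal(-101/33, 12/11)
obs 4: x=-1/2 → posterior Normal(-105/41, 36/41)
obs 5: x=3/4 → posterior Normal(-99/49, 36/49)
obs 6: x=-1/2 → posterior Normal(-103/57, 12/19)
obs 7: x=5/2 → posterior Normal(-83/65, 36/65)
obs 8: x=-2 → posterior Normal(-99/73, 36/73)
obs 9: x=7 → posterior Normal(-43/81, 4/9)
obs 10: x=6 → posterior Normal(5/89, 36/89)
obs 11: x=-1 → posterior Normal(-3/97, 36/97)
obs 12: x=-9/4 → posterior Normal(-1/5, 12/35)
obs 13: x=1/4 → posterior Normal(-19/113, 36/113)

mu_0=-19/113, tau_0^2=36/113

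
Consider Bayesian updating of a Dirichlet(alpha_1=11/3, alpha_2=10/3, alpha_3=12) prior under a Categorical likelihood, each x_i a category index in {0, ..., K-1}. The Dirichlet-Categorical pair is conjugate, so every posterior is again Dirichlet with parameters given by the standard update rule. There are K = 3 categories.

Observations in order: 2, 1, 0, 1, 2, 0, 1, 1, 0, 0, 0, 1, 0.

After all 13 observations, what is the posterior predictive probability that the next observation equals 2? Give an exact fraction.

7/16

obs 1: x=2 → posterior Dirichlet(11/3, 10/3, 13)
obs 2: x=1 → posterior Dirichlet(11/3, 13/3, 13)
obs 3: x=0 → posterior Dirichlet(14/3, 13/3, 13)
obs 4: x=1 → posterior Dirichlet(14/3, 16/3, 13)
obs 5: x=2 → posterior Dirichlet(14/3, 16/3, 14)
obs 6: x=0 → posterior Dirichlet(17/3, 16/3, 14)
obs 7: x=1 → posterior Dirichlet(17/3, 19/3, 14)
obs 8: x=1 → posterior Dirichlet(17/3, 22/3, 14)
obs 9: x=0 → posterior Dirichlet(20/3, 22/3, 14)
obs 10: x=0 → posterior Dirichlet(23/3, 22/3, 14)
obs 11: x=0 → posterior Dirichlet(26/3, 22/3, 14)
obs 12: x=1 → posterior Dirichlet(26/3, 25/3, 14)
obs 13: x=0 → posterior Dirichlet(29/3, 25/3, 14)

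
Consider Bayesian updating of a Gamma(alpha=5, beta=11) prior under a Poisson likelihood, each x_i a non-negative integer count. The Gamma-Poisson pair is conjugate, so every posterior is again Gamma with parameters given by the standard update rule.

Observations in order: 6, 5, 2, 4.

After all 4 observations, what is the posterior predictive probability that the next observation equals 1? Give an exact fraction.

obs 1: x=6 → posterior Gamma(11, 12)
obs 2: x=5 → posterior Gamma(16, 13)
obs 3: x=2 → posterior Gamma(18, 14)
obs 4: x=4 → posterior Gamma(22, 15)

823001040694713592529296875/2475880078570760549798248448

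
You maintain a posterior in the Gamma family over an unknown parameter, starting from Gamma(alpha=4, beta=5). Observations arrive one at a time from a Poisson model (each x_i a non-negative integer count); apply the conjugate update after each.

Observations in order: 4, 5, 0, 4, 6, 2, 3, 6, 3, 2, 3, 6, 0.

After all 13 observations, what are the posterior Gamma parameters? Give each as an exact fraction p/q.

obs 1: x=4 → posterior Gamma(8, 6)
obs 2: x=5 → posterior Gamma(13, 7)
obs 3: x=0 → posterior Gamma(13, 8)
obs 4: x=4 → posterior Gamma(17, 9)
obs 5: x=6 → posterior Gamma(23, 10)
obs 6: x=2 → posterior Gamma(25, 11)
obs 7: x=3 → posterior Gamma(28, 12)
obs 8: x=6 → posterior Gamma(34, 13)
obs 9: x=3 → posterior Gamma(37, 14)
obs 10: x=2 → posterior Gamma(39, 15)
obs 11: x=3 → posterior Gamma(42, 16)
obs 12: x=6 → posterior Gamma(48, 17)
obs 13: x=0 → posterior Gamma(48, 18)

alpha=48, beta=18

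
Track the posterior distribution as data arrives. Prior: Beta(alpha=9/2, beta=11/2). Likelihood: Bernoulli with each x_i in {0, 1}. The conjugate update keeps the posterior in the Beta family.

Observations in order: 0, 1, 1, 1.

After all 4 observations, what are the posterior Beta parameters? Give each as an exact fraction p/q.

obs 1: x=0 → posterior Beta(9/2, 13/2)
obs 2: x=1 → posterior Beta(11/2, 13/2)
obs 3: x=1 → posterior Beta(13/2, 13/2)
obs 4: x=1 → posterior Beta(15/2, 13/2)

alpha=15/2, beta=13/2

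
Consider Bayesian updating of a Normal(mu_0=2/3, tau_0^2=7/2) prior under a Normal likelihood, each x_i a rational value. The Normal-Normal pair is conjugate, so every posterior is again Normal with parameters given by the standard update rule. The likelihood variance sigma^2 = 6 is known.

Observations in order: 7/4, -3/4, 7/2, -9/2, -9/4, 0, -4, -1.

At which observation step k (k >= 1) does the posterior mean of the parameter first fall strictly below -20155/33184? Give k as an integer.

obs 1: x=7/4 → posterior Normal(81/76, 42/19)
obs 2: x=-3/4 → posterior Normal(15/26, 21/13)
obs 3: x=7/2 → posterior Normal(79/66, 14/11)
obs 4: x=-9/2 → posterior Normal(1/5, 21/20)
obs 5: x=-9/4 → posterior Normal(-31/188, 42/47)
obs 6: x=0 → posterior Normal(-31/216, 7/9)
obs 7: x=-4 → posterior Normal(-143/244, 42/61)
obs 8: x=-1 → posterior Normal(-171/272, 21/34)

k = 8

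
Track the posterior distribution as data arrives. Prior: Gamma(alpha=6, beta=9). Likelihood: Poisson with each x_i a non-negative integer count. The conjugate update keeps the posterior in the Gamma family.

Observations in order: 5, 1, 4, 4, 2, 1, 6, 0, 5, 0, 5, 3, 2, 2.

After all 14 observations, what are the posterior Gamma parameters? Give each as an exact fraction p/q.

obs 1: x=5 → posterior Gamma(11, 10)
obs 2: x=1 → posterior Gamma(12, 11)
obs 3: x=4 → posterior Gamma(16, 12)
obs 4: x=4 → posterior Gamma(20, 13)
obs 5: x=2 → posterior Gamma(22, 14)
obs 6: x=1 → posterior Gamma(23, 15)
obs 7: x=6 → posterior Gamma(29, 16)
obs 8: x=0 → posterior Gamma(29, 17)
obs 9: x=5 → posterior Gamma(34, 18)
obs 10: x=0 → posterior Gamma(34, 19)
obs 11: x=5 → posterior Gamma(39, 20)
obs 12: x=3 → posterior Gamma(42, 21)
obs 13: x=2 → posterior Gamma(44, 22)
obs 14: x=2 → posterior Gamma(46, 23)

alpha=46, beta=23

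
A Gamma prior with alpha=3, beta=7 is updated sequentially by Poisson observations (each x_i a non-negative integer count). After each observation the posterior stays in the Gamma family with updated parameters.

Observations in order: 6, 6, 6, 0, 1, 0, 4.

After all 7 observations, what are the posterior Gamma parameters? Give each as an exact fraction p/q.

obs 1: x=6 → posterior Gamma(9, 8)
obs 2: x=6 → posterior Gamma(15, 9)
obs 3: x=6 → posterior Gamma(21, 10)
obs 4: x=0 → posterior Gamma(21, 11)
obs 5: x=1 → posterior Gamma(22, 12)
obs 6: x=0 → posterior Gamma(22, 13)
obs 7: x=4 → posterior Gamma(26, 14)

alpha=26, beta=14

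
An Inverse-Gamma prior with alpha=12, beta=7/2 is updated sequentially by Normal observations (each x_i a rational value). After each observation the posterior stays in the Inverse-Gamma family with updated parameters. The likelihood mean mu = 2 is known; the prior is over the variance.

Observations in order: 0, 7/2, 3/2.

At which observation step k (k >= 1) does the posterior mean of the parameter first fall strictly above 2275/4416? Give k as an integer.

obs 1: x=0 → posterior Inverse-Gamma(25/2, 11/2)
obs 2: x=7/2 → posterior Inverse-Gamma(13, 53/8)
obs 3: x=3/2 → posterior Inverse-Gamma(27/2, 27/4)

k = 2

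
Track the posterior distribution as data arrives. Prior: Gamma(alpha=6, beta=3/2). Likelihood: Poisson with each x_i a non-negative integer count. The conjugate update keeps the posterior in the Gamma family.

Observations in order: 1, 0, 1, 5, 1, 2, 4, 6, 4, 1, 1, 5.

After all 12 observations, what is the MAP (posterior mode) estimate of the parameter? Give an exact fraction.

8/3

obs 1: x=1 → posterior Gamma(7, 5/2)
obs 2: x=0 → posterior Gamma(7, 7/2)
obs 3: x=1 → posterior Gamma(8, 9/2)
obs 4: x=5 → posterior Gamma(13, 11/2)
obs 5: x=1 → posterior Gamma(14, 13/2)
obs 6: x=2 → posterior Gamma(16, 15/2)
obs 7: x=4 → posterior Gamma(20, 17/2)
obs 8: x=6 → posterior Gamma(26, 19/2)
obs 9: x=4 → posterior Gamma(30, 21/2)
obs 10: x=1 → posterior Gamma(31, 23/2)
obs 11: x=1 → posterior Gamma(32, 25/2)
obs 12: x=5 → posterior Gamma(37, 27/2)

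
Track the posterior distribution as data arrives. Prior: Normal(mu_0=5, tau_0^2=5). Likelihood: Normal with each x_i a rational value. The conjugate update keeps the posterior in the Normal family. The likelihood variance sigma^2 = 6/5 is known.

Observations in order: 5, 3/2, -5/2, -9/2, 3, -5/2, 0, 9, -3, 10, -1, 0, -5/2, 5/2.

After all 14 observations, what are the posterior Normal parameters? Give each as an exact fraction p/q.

obs 1: x=5 → posterior Normal(5, 30/31)
obs 2: x=3/2 → posterior Normal(55/16, 15/28)
obs 3: x=-5/2 → posterior Normal(130/81, 10/27)
obs 4: x=-9/2 → posterior Normal(35/212, 15/53)
obs 5: x=3 → posterior Normal(185/262, 30/131)
obs 6: x=-5/2 → posterior Normal(5/26, 5/26)
obs 7: x=0 → posterior Normal(30/181, 30/181)
obs 8: x=9 → posterior Normal(255/206, 15/103)
obs 9: x=-3 → posterior Normal(60/77, 10/77)
obs 10: x=10 → posterior Normal(215/128, 15/128)
obs 11: x=-1 → posterior Normal(405/281, 30/281)
obs 12: x=0 → posterior Normal(45/34, 5/51)
obs 13: x=-5/2 → posterior Normal(685/662, 30/331)
obs 14: x=5/2 → posterior Normal(405/356, 15/178)

mu_0=405/356, tau_0^2=15/178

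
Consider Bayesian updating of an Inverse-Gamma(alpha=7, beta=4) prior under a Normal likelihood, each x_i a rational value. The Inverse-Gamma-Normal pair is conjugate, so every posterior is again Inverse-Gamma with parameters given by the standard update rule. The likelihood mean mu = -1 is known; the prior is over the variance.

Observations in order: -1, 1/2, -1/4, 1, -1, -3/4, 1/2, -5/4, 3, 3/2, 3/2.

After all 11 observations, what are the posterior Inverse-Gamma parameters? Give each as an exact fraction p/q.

obs 1: x=-1 → posterior Inverse-Gamma(15/2, 4)
obs 2: x=1/2 → posterior Inverse-Gamma(8, 41/8)
obs 3: x=-1/4 → posterior Inverse-Gamma(17/2, 173/32)
obs 4: x=1 → posterior Inverse-Gamma(9, 237/32)
obs 5: x=-1 → posterior Inverse-Gamma(19/2, 237/32)
obs 6: x=-3/4 → posterior Inverse-Gamma(10, 119/16)
obs 7: x=1/2 → posterior Inverse-Gamma(21/2, 137/16)
obs 8: x=-5/4 → posterior Inverse-Gamma(11, 275/32)
obs 9: x=3 → posterior Inverse-Gamma(23/2, 531/32)
obs 10: x=3/2 → posterior Inverse-Gamma(12, 631/32)
obs 11: x=3/2 → posterior Inverse-Gamma(25/2, 731/32)

alpha=25/2, beta=731/32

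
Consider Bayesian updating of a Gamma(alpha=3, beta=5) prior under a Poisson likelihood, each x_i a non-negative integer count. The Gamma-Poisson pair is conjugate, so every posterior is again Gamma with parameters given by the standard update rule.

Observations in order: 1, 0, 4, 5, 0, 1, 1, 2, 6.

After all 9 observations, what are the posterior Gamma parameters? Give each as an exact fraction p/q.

obs 1: x=1 → posterior Gamma(4, 6)
obs 2: x=0 → posterior Gamma(4, 7)
obs 3: x=4 → posterior Gamma(8, 8)
obs 4: x=5 → posterior Gamma(13, 9)
obs 5: x=0 → posterior Gamma(13, 10)
obs 6: x=1 → posterior Gamma(14, 11)
obs 7: x=1 → posterior Gamma(15, 12)
obs 8: x=2 → posterior Gamma(17, 13)
obs 9: x=6 → posterior Gamma(23, 14)

alpha=23, beta=14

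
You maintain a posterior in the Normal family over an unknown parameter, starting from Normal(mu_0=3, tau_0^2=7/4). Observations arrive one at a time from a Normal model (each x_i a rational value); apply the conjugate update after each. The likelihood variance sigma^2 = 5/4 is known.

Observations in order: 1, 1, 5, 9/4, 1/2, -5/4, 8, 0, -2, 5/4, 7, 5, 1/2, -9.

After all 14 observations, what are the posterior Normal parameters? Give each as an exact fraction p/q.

obs 1: x=1 → posterior Normal(11/6, 35/48)
obs 2: x=1 → posterior Normal(29/19, 35/76)
obs 3: x=5 → posterior Normal(32/13, 35/104)
obs 4: x=9/4 → posterior Normal(29/12, 35/132)
obs 5: x=1/2 → posterior Normal(333/160, 7/32)
obs 6: x=-5/4 → posterior Normal(149/94, 35/188)
obs 7: x=8 → posterior Normal(29/12, 35/216)
obs 8: x=0 → posterior Normal(261/122, 35/244)
obs 9: x=-2 → posterior Normal(233/136, 35/272)
obs 10: x=5/4 → posterior Normal(167/100, 7/60)
obs 11: x=7 → posterior Normal(17/8, 35/328)
obs 12: x=5 → posterior Normal(837/356, 35/356)
obs 13: x=1/2 → posterior Normal(851/384, 35/384)
obs 14: x=-9 → posterior Normal(599/412, 35/412)

mu_0=599/412, tau_0^2=35/412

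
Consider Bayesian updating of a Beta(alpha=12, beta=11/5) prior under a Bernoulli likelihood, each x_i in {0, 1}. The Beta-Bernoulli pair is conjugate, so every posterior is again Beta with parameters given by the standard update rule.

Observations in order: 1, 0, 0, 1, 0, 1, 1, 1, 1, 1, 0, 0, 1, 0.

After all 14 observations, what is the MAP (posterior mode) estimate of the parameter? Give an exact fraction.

95/131

obs 1: x=1 → posterior Beta(13, 11/5)
obs 2: x=0 → posterior Beta(13, 16/5)
obs 3: x=0 → posterior Beta(13, 21/5)
obs 4: x=1 → posterior Beta(14, 21/5)
obs 5: x=0 → posterior Beta(14, 26/5)
obs 6: x=1 → posterior Beta(15, 26/5)
obs 7: x=1 → posterior Beta(16, 26/5)
obs 8: x=1 → posterior Beta(17, 26/5)
obs 9: x=1 → posterior Beta(18, 26/5)
obs 10: x=1 → posterior Beta(19, 26/5)
obs 11: x=0 → posterior Beta(19, 31/5)
obs 12: x=0 → posterior Beta(19, 36/5)
obs 13: x=1 → posterior Beta(20, 36/5)
obs 14: x=0 → posterior Beta(20, 41/5)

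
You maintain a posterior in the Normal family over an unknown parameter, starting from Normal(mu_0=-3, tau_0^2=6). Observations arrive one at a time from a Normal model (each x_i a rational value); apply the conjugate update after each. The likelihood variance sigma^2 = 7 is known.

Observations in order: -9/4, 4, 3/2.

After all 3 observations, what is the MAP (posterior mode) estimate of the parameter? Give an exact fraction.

-3/50

obs 1: x=-9/4 → posterior Normal(-69/26, 42/13)
obs 2: x=4 → posterior Normal(-21/38, 42/19)
obs 3: x=3/2 → posterior Normal(-3/50, 42/25)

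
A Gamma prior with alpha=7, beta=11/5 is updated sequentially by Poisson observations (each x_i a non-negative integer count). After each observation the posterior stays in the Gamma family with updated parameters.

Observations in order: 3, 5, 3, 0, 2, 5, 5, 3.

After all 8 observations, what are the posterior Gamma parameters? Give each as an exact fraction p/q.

alpha=33, beta=51/5

obs 1: x=3 → posterior Gamma(10, 16/5)
obs 2: x=5 → posterior Gamma(15, 21/5)
obs 3: x=3 → posterior Gamma(18, 26/5)
obs 4: x=0 → posterior Gamma(18, 31/5)
obs 5: x=2 → posterior Gamma(20, 36/5)
obs 6: x=5 → posterior Gamma(25, 41/5)
obs 7: x=5 → posterior Gamma(30, 46/5)
obs 8: x=3 → posterior Gamma(33, 51/5)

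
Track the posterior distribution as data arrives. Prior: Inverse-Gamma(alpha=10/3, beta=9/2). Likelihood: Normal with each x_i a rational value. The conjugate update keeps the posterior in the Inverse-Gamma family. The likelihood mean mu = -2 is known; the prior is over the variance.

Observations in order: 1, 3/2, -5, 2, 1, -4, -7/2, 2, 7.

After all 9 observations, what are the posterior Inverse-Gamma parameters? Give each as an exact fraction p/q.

alpha=47/6, beta=335/4

obs 1: x=1 → posterior Inverse-Gamma(23/6, 9)
obs 2: x=3/2 → posterior Inverse-Gamma(13/3, 121/8)
obs 3: x=-5 → posterior Inverse-Gamma(29/6, 157/8)
obs 4: x=2 → posterior Inverse-Gamma(16/3, 221/8)
obs 5: x=1 → posterior Inverse-Gamma(35/6, 257/8)
obs 6: x=-4 → posterior Inverse-Gamma(19/3, 273/8)
obs 7: x=-7/2 → posterior Inverse-Gamma(41/6, 141/4)
obs 8: x=2 → posterior Inverse-Gamma(22/3, 173/4)
obs 9: x=7 → posterior Inverse-Gamma(47/6, 335/4)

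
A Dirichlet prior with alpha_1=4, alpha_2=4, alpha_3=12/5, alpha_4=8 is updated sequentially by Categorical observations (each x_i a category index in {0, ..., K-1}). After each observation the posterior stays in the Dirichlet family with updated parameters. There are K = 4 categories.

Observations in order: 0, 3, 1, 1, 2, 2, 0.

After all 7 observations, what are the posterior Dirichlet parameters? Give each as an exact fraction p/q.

alpha_1=6, alpha_2=6, alpha_3=22/5, alpha_4=9

obs 1: x=0 → posterior Dirichlet(5, 4, 12/5, 8)
obs 2: x=3 → posterior Dirichlet(5, 4, 12/5, 9)
obs 3: x=1 → posterior Dirichlet(5, 5, 12/5, 9)
obs 4: x=1 → posterior Dirichlet(5, 6, 12/5, 9)
obs 5: x=2 → posterior Dirichlet(5, 6, 17/5, 9)
obs 6: x=2 → posterior Dirichlet(5, 6, 22/5, 9)
obs 7: x=0 → posterior Dirichlet(6, 6, 22/5, 9)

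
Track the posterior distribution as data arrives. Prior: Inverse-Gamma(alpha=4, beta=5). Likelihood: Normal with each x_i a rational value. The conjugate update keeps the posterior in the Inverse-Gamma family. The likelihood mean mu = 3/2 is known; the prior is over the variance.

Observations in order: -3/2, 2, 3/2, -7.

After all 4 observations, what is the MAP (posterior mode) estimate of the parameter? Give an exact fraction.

obs 1: x=-3/2 → posterior Inverse-Gamma(9/2, 19/2)
obs 2: x=2 → posterior Inverse-Gamma(5, 77/8)
obs 3: x=3/2 → posterior Inverse-Gamma(11/2, 77/8)
obs 4: x=-7 → posterior Inverse-Gamma(6, 183/4)

183/28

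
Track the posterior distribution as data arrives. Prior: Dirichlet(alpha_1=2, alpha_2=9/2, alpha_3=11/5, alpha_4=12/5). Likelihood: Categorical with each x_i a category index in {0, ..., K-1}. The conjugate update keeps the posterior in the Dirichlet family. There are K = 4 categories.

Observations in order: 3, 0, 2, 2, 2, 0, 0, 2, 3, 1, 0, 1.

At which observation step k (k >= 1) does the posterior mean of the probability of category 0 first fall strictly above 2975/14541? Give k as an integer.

obs 1: x=3 → posterior Dirichlet(2, 9/2, 11/5, 17/5)
obs 2: x=0 → posterior Dirichlet(3, 9/2, 11/5, 17/5)
obs 3: x=2 → posterior Dirichlet(3, 9/2, 16/5, 17/5)
obs 4: x=2 → posterior Dirichlet(3, 9/2, 21/5, 17/5)
obs 5: x=2 → posterior Dirichlet(3, 9/2, 26/5, 17/5)
obs 6: x=0 → posterior Dirichlet(4, 9/2, 26/5, 17/5)
obs 7: x=0 → posterior Dirichlet(5, 9/2, 26/5, 17/5)
obs 8: x=2 → posterior Dirichlet(5, 9/2, 31/5, 17/5)
obs 9: x=3 → posterior Dirichlet(5, 9/2, 31/5, 22/5)
obs 10: x=1 → posterior Dirichlet(5, 11/2, 31/5, 22/5)
obs 11: x=0 → posterior Dirichlet(6, 11/2, 31/5, 22/5)
obs 12: x=1 → posterior Dirichlet(6, 13/2, 31/5, 22/5)

k = 2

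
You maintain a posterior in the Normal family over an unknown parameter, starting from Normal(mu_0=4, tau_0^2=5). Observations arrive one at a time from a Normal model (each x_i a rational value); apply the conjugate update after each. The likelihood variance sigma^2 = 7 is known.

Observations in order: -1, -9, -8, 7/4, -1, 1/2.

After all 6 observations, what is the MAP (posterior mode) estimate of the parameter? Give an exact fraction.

-223/148

obs 1: x=-1 → posterior Normal(23/12, 35/12)
obs 2: x=-9 → posterior Normal(-22/17, 35/17)
obs 3: x=-8 → posterior Normal(-31/11, 35/22)
obs 4: x=7/4 → posterior Normal(-71/36, 35/27)
obs 5: x=-1 → posterior Normal(-233/128, 35/32)
obs 6: x=1/2 → posterior Normal(-223/148, 35/37)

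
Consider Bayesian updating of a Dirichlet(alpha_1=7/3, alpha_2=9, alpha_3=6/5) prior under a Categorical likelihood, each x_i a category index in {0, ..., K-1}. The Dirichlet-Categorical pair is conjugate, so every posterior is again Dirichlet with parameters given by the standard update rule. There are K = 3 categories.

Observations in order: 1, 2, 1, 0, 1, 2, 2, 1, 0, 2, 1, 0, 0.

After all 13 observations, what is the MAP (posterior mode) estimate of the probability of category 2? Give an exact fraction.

63/338

obs 1: x=1 → posterior Dirichlet(7/3, 10, 6/5)
obs 2: x=2 → posterior Dirichlet(7/3, 10, 11/5)
obs 3: x=1 → posterior Dirichlet(7/3, 11, 11/5)
obs 4: x=0 → posterior Dirichlet(10/3, 11, 11/5)
obs 5: x=1 → posterior Dirichlet(10/3, 12, 11/5)
obs 6: x=2 → posterior Dirichlet(10/3, 12, 16/5)
obs 7: x=2 → posterior Dirichlet(10/3, 12, 21/5)
obs 8: x=1 → posterior Dirichlet(10/3, 13, 21/5)
obs 9: x=0 → posterior Dirichlet(13/3, 13, 21/5)
obs 10: x=2 → posterior Dirichlet(13/3, 13, 26/5)
obs 11: x=1 → posterior Dirichlet(13/3, 14, 26/5)
obs 12: x=0 → posterior Dirichlet(16/3, 14, 26/5)
obs 13: x=0 → posterior Dirichlet(19/3, 14, 26/5)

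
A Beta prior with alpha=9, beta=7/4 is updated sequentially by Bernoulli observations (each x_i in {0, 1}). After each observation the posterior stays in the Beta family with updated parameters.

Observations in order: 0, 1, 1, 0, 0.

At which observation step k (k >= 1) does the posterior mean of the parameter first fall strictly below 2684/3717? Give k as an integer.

k = 5

obs 1: x=0 → posterior Beta(9, 11/4)
obs 2: x=1 → posterior Beta(10, 11/4)
obs 3: x=1 → posterior Beta(11, 11/4)
obs 4: x=0 → posterior Beta(11, 15/4)
obs 5: x=0 → posterior Beta(11, 19/4)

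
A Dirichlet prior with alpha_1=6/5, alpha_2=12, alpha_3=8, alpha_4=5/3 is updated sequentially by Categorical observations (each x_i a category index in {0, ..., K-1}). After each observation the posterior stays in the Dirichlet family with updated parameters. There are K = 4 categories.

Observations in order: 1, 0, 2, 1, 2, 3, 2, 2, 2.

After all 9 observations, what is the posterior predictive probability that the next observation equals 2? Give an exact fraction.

195/478

obs 1: x=1 → posterior Dirichlet(6/5, 13, 8, 5/3)
obs 2: x=0 → posterior Dirichlet(11/5, 13, 8, 5/3)
obs 3: x=2 → posterior Dirichlet(11/5, 13, 9, 5/3)
obs 4: x=1 → posterior Dirichlet(11/5, 14, 9, 5/3)
obs 5: x=2 → posterior Dirichlet(11/5, 14, 10, 5/3)
obs 6: x=3 → posterior Dirichlet(11/5, 14, 10, 8/3)
obs 7: x=2 → posterior Dirichlet(11/5, 14, 11, 8/3)
obs 8: x=2 → posterior Dirichlet(11/5, 14, 12, 8/3)
obs 9: x=2 → posterior Dirichlet(11/5, 14, 13, 8/3)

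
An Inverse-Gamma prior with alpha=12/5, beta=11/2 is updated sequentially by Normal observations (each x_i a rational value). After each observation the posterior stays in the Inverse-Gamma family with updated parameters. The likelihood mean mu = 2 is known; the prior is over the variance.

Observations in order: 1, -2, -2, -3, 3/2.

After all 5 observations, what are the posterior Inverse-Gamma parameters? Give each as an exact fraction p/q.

obs 1: x=1 → posterior Inverse-Gamma(29/10, 6)
obs 2: x=-2 → posterior Inverse-Gamma(17/5, 14)
obs 3: x=-2 → posterior Inverse-Gamma(39/10, 22)
obs 4: x=-3 → posterior Inverse-Gamma(22/5, 69/2)
obs 5: x=3/2 → posterior Inverse-Gamma(49/10, 277/8)

alpha=49/10, beta=277/8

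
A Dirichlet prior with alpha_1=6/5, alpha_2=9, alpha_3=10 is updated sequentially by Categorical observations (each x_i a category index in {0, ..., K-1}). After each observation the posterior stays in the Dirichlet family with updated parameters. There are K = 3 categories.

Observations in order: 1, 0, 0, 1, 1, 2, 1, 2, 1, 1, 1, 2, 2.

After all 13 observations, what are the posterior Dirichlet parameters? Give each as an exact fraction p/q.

alpha_1=16/5, alpha_2=16, alpha_3=14

obs 1: x=1 → posterior Dirichlet(6/5, 10, 10)
obs 2: x=0 → posterior Dirichlet(11/5, 10, 10)
obs 3: x=0 → posterior Dirichlet(16/5, 10, 10)
obs 4: x=1 → posterior Dirichlet(16/5, 11, 10)
obs 5: x=1 → posterior Dirichlet(16/5, 12, 10)
obs 6: x=2 → posterior Dirichlet(16/5, 12, 11)
obs 7: x=1 → posterior Dirichlet(16/5, 13, 11)
obs 8: x=2 → posterior Dirichlet(16/5, 13, 12)
obs 9: x=1 → posterior Dirichlet(16/5, 14, 12)
obs 10: x=1 → posterior Dirichlet(16/5, 15, 12)
obs 11: x=1 → posterior Dirichlet(16/5, 16, 12)
obs 12: x=2 → posterior Dirichlet(16/5, 16, 13)
obs 13: x=2 → posterior Dirichlet(16/5, 16, 14)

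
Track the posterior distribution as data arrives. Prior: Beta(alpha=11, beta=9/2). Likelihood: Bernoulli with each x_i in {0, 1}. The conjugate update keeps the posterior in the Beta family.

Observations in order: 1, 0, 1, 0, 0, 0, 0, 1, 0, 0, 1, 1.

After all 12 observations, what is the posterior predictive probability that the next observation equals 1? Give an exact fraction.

obs 1: x=1 → posterior Beta(12, 9/2)
obs 2: x=0 → posterior Beta(12, 11/2)
obs 3: x=1 → posterior Beta(13, 11/2)
obs 4: x=0 → posterior Beta(13, 13/2)
obs 5: x=0 → posterior Beta(13, 15/2)
obs 6: x=0 → posterior Beta(13, 17/2)
obs 7: x=0 → posterior Beta(13, 19/2)
obs 8: x=1 → posterior Beta(14, 19/2)
obs 9: x=0 → posterior Beta(14, 21/2)
obs 10: x=0 → posterior Beta(14, 23/2)
obs 11: x=1 → posterior Beta(15, 23/2)
obs 12: x=1 → posterior Beta(16, 23/2)

32/55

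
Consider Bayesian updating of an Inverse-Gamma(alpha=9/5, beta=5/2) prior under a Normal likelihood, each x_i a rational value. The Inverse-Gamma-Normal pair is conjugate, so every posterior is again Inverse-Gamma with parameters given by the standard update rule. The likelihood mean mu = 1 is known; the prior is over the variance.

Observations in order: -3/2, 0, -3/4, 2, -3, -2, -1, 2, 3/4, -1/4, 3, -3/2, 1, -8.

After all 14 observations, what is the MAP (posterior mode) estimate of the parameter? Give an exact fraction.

11135/1568

obs 1: x=-3/2 → posterior Inverse-Gamma(23/10, 45/8)
obs 2: x=0 → posterior Inverse-Gamma(14/5, 49/8)
obs 3: x=-3/4 → posterior Inverse-Gamma(33/10, 245/32)
obs 4: x=2 → posterior Inverse-Gamma(19/5, 261/32)
obs 5: x=-3 → posterior Inverse-Gamma(43/10, 517/32)
obs 6: x=-2 → posterior Inverse-Gamma(24/5, 661/32)
obs 7: x=-1 → posterior Inverse-Gamma(53/10, 725/32)
obs 8: x=2 → posterior Inverse-Gamma(29/5, 741/32)
obs 9: x=3/4 → posterior Inverse-Gamma(63/10, 371/16)
obs 10: x=-1/4 → posterior Inverse-Gamma(34/5, 767/32)
obs 11: x=3 → posterior Inverse-Gamma(73/10, 831/32)
obs 12: x=-3/2 → posterior Inverse-Gamma(39/5, 931/32)
obs 13: x=1 → posterior Inverse-Gamma(83/10, 931/32)
obs 14: x=-8 → posterior Inverse-Gamma(44/5, 2227/32)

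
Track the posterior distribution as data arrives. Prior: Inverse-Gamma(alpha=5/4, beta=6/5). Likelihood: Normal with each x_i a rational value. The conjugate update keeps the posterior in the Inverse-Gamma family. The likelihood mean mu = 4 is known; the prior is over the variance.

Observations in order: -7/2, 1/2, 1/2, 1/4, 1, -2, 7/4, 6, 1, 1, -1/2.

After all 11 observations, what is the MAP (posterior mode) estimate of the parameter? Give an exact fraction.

7581/620

obs 1: x=-7/2 → posterior Inverse-Gamma(7/4, 1173/40)
obs 2: x=1/2 → posterior Inverse-Gamma(9/4, 709/20)
obs 3: x=1/2 → posterior Inverse-Gamma(11/4, 1663/40)
obs 4: x=1/4 → posterior Inverse-Gamma(13/4, 7777/160)
obs 5: x=1 → posterior Inverse-Gamma(15/4, 8497/160)
obs 6: x=-2 → posterior Inverse-Gamma(17/4, 11377/160)
obs 7: x=7/4 → posterior Inverse-Gamma(19/4, 5891/80)
obs 8: x=6 → posterior Inverse-Gamma(21/4, 6051/80)
obs 9: x=1 → posterior Inverse-Gamma(23/4, 6411/80)
obs 10: x=1 → posterior Inverse-Gamma(25/4, 6771/80)
obs 11: x=-1/2 → posterior Inverse-Gamma(27/4, 7581/80)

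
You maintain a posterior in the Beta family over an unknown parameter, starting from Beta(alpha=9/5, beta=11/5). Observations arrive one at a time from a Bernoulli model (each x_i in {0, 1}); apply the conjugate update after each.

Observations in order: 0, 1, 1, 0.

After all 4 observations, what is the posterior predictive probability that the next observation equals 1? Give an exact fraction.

19/40

obs 1: x=0 → posterior Beta(9/5, 16/5)
obs 2: x=1 → posterior Beta(14/5, 16/5)
obs 3: x=1 → posterior Beta(19/5, 16/5)
obs 4: x=0 → posterior Beta(19/5, 21/5)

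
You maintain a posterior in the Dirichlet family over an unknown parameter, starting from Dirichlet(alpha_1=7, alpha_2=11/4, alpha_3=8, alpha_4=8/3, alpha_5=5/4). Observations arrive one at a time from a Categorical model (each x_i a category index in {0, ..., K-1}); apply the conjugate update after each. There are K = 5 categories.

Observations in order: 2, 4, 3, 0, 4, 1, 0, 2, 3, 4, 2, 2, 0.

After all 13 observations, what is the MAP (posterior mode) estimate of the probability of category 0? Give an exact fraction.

obs 1: x=2 → posterior Dirichlet(7, 11/4, 9, 8/3, 5/4)
obs 2: x=4 → posterior Dirichlet(7, 11/4, 9, 8/3, 9/4)
obs 3: x=3 → posterior Dirichlet(7, 11/4, 9, 11/3, 9/4)
obs 4: x=0 → posterior Dirichlet(8, 11/4, 9, 11/3, 9/4)
obs 5: x=4 → posterior Dirichlet(8, 11/4, 9, 11/3, 13/4)
obs 6: x=1 → posterior Dirichlet(8, 15/4, 9, 11/3, 13/4)
obs 7: x=0 → posterior Dirichlet(9, 15/4, 9, 11/3, 13/4)
obs 8: x=2 → posterior Dirichlet(9, 15/4, 10, 11/3, 13/4)
obs 9: x=3 → posterior Dirichlet(9, 15/4, 10, 14/3, 13/4)
obs 10: x=4 → posterior Dirichlet(9, 15/4, 10, 14/3, 17/4)
obs 11: x=2 → posterior Dirichlet(9, 15/4, 11, 14/3, 17/4)
obs 12: x=2 → posterior Dirichlet(9, 15/4, 12, 14/3, 17/4)
obs 13: x=0 → posterior Dirichlet(10, 15/4, 12, 14/3, 17/4)

27/89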